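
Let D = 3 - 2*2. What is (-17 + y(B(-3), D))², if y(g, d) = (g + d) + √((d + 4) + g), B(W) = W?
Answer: 441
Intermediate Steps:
D = -1 (D = 3 - 4 = -1)
y(g, d) = d + g + √(4 + d + g) (y(g, d) = (d + g) + √((4 + d) + g) = (d + g) + √(4 + d + g) = d + g + √(4 + d + g))
(-17 + y(B(-3), D))² = (-17 + (-1 - 3 + √(4 - 1 - 3)))² = (-17 + (-1 - 3 + √0))² = (-17 + (-1 - 3 + 0))² = (-17 - 4)² = (-21)² = 441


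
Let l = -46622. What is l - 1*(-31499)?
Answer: -15123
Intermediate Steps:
l - 1*(-31499) = -46622 - 1*(-31499) = -46622 + 31499 = -15123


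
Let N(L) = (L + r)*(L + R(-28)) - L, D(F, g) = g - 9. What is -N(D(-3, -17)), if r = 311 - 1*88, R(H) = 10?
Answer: 3126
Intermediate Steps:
r = 223 (r = 311 - 88 = 223)
D(F, g) = -9 + g
N(L) = -L + (10 + L)*(223 + L) (N(L) = (L + 223)*(L + 10) - L = (223 + L)*(10 + L) - L = (10 + L)*(223 + L) - L = -L + (10 + L)*(223 + L))
-N(D(-3, -17)) = -(2230 + (-9 - 17)² + 232*(-9 - 17)) = -(2230 + (-26)² + 232*(-26)) = -(2230 + 676 - 6032) = -1*(-3126) = 3126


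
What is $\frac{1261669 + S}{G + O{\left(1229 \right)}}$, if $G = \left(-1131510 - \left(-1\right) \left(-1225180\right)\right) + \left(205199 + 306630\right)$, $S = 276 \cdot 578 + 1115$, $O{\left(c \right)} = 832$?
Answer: $- \frac{1422312}{1844029} \approx -0.77131$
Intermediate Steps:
$S = 160643$ ($S = 159528 + 1115 = 160643$)
$G = -1844861$ ($G = \left(-1131510 - 1225180\right) + 511829 = -2356690 + 511829 = -1844861$)
$\frac{1261669 + S}{G + O{\left(1229 \right)}} = \frac{1261669 + 160643}{-1844861 + 832} = \frac{1422312}{-1844029} = 1422312 \left(- \frac{1}{1844029}\right) = - \frac{1422312}{1844029}$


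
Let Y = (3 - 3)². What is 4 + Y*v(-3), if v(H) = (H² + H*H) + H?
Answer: 4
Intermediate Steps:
v(H) = H + 2*H² (v(H) = (H² + H²) + H = 2*H² + H = H + 2*H²)
Y = 0 (Y = 0² = 0)
4 + Y*v(-3) = 4 + 0*(-3*(1 + 2*(-3))) = 4 + 0*(-3*(1 - 6)) = 4 + 0*(-3*(-5)) = 4 + 0*15 = 4 + 0 = 4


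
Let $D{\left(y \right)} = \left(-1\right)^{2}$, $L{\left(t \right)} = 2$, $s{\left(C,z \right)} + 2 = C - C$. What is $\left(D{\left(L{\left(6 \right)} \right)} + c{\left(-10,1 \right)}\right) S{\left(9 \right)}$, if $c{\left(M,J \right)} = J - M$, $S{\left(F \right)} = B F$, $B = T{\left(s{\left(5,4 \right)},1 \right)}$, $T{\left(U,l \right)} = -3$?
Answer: $-324$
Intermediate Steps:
$s{\left(C,z \right)} = -2$ ($s{\left(C,z \right)} = -2 + \left(C - C\right) = -2 + 0 = -2$)
$B = -3$
$S{\left(F \right)} = - 3 F$
$D{\left(y \right)} = 1$
$\left(D{\left(L{\left(6 \right)} \right)} + c{\left(-10,1 \right)}\right) S{\left(9 \right)} = \left(1 + \left(1 - -10\right)\right) \left(\left(-3\right) 9\right) = \left(1 + \left(1 + 10\right)\right) \left(-27\right) = \left(1 + 11\right) \left(-27\right) = 12 \left(-27\right) = -324$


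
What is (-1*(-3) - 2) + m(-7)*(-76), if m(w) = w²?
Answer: -3723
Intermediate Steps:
(-1*(-3) - 2) + m(-7)*(-76) = (-1*(-3) - 2) + (-7)²*(-76) = (3 - 2) + 49*(-76) = 1 - 3724 = -3723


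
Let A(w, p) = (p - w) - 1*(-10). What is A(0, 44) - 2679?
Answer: -2625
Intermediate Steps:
A(w, p) = 10 + p - w (A(w, p) = (p - w) + 10 = 10 + p - w)
A(0, 44) - 2679 = (10 + 44 - 1*0) - 2679 = (10 + 44 + 0) - 2679 = 54 - 2679 = -2625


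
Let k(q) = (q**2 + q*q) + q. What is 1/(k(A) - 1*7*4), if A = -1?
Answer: -1/27 ≈ -0.037037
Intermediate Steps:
k(q) = q + 2*q**2 (k(q) = (q**2 + q**2) + q = 2*q**2 + q = q + 2*q**2)
1/(k(A) - 1*7*4) = 1/(-(1 + 2*(-1)) - 1*7*4) = 1/(-(1 - 2) - 7*4) = 1/(-1*(-1) - 28) = 1/(1 - 28) = 1/(-27) = -1/27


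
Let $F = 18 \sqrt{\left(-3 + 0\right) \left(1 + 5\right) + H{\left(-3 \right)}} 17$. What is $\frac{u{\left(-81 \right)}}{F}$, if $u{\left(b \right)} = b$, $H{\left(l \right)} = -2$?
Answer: $\frac{9 i \sqrt{5}}{340} \approx 0.05919 i$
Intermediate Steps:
$F = 612 i \sqrt{5}$ ($F = 18 \sqrt{\left(-3 + 0\right) \left(1 + 5\right) - 2} \cdot 17 = 18 \sqrt{\left(-3\right) 6 - 2} \cdot 17 = 18 \sqrt{-18 - 2} \cdot 17 = 18 \sqrt{-20} \cdot 17 = 18 \cdot 2 i \sqrt{5} \cdot 17 = 36 i \sqrt{5} \cdot 17 = 612 i \sqrt{5} \approx 1368.5 i$)
$\frac{u{\left(-81 \right)}}{F} = - \frac{81}{612 i \sqrt{5}} = - 81 \left(- \frac{i \sqrt{5}}{3060}\right) = \frac{9 i \sqrt{5}}{340}$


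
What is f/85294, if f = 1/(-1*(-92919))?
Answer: 1/7925433186 ≈ 1.2618e-10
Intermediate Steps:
f = 1/92919 ≈ 1.0762e-5
f/85294 = (1/92919)/85294 = (1/92919)*(1/85294) = 1/7925433186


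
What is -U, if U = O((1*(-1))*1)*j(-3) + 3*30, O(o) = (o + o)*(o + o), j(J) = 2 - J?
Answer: -110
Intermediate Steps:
O(o) = 4*o² (O(o) = (2*o)*(2*o) = 4*o²)
U = 110 (U = (4*((1*(-1))*1)²)*(2 - 1*(-3)) + 3*30 = (4*(-1*1)²)*(2 + 3) + 90 = (4*(-1)²)*5 + 90 = (4*1)*5 + 90 = 4*5 + 90 = 20 + 90 = 110)
-U = -1*110 = -110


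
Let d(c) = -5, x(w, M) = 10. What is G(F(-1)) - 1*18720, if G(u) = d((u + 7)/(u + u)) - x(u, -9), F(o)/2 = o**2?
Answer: -18735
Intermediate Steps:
F(o) = 2*o**2
G(u) = -15 (G(u) = -5 - 1*10 = -5 - 10 = -15)
G(F(-1)) - 1*18720 = -15 - 1*18720 = -15 - 18720 = -18735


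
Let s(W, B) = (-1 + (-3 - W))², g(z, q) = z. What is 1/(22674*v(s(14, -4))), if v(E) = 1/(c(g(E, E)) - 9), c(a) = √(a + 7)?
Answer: -3/7558 + √331/22674 ≈ 0.00040546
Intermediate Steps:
c(a) = √(7 + a)
s(W, B) = (-4 - W)²
v(E) = 1/(-9 + √(7 + E)) (v(E) = 1/(√(7 + E) - 9) = 1/(-9 + √(7 + E)))
1/(22674*v(s(14, -4))) = 1/(22674*(1/(-9 + √(7 + (4 + 14)²)))) = 1/(22674*(1/(-9 + √(7 + 18²)))) = 1/(22674*(1/(-9 + √(7 + 324)))) = 1/(22674*(1/(-9 + √331))) = (-9 + √331)/22674 = -3/7558 + √331/22674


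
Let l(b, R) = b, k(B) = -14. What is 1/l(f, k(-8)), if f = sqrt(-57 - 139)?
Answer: -I/14 ≈ -0.071429*I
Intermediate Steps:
f = 14*I (f = sqrt(-196) = 14*I ≈ 14.0*I)
1/l(f, k(-8)) = 1/(14*I) = -I/14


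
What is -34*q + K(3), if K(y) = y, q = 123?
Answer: -4179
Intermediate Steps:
-34*q + K(3) = -34*123 + 3 = -4182 + 3 = -4179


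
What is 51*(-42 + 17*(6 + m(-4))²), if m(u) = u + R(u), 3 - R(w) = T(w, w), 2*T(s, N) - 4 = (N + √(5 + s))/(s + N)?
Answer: 1207323/256 ≈ 4716.1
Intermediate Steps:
T(s, N) = 2 + (N + √(5 + s))/(2*(N + s)) (T(s, N) = 2 + ((N + √(5 + s))/(s + N))/2 = 2 + ((N + √(5 + s))/(N + s))/2 = 2 + (N + √(5 + s))/(2*(N + s)))
R(w) = 3 - (√(5 + w) + 9*w)/(4*w) (R(w) = 3 - (√(5 + w) + 4*w + 5*w)/(2*(w + w)) = 3 - (√(5 + w) + 9*w)/(2*(2*w)) = 3 - 1/(2*w)*(√(5 + w) + 9*w)/2 = 3 - (√(5 + w) + 9*w)/(4*w))
m(u) = u + (-√(5 + u) + 3*u)/(4*u)
51*(-42 + 17*(6 + m(-4))²) = 51*(-42 + 17*(6 + (¾ - 4 - ¼*√(5 - 4)/(-4)))²) = 51*(-42 + 17*(6 + (¾ - 4 - ¼*(-¼)*√1))²) = 51*(-42 + 17*(6 + (¾ - 4 - ¼*(-¼)*1))²) = 51*(-42 + 17*(6 + (¾ - 4 + 1/16))²) = 51*(-42 + 17*(6 - 51/16)²) = 51*(-42 + 17*(45/16)²) = 51*(-42 + 17*(2025/256)) = 51*(-42 + 34425/256) = 51*(23673/256) = 1207323/256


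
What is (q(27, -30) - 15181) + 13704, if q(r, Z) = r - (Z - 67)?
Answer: -1353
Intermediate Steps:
q(r, Z) = 67 + r - Z (q(r, Z) = r - (-67 + Z) = r + (67 - Z) = 67 + r - Z)
(q(27, -30) - 15181) + 13704 = ((67 + 27 - 1*(-30)) - 15181) + 13704 = ((67 + 27 + 30) - 15181) + 13704 = (124 - 15181) + 13704 = -15057 + 13704 = -1353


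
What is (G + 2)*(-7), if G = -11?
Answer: 63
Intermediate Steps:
(G + 2)*(-7) = (-11 + 2)*(-7) = -9*(-7) = 63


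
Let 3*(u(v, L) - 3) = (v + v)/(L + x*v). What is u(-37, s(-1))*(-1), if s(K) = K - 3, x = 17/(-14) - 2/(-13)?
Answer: -44249/19239 ≈ -2.3000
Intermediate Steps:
x = -193/182 (x = 17*(-1/14) - 2*(-1/13) = -17/14 + 2/13 = -193/182 ≈ -1.0604)
s(K) = -3 + K
u(v, L) = 3 + 2*v/(3*(L - 193*v/182)) (u(v, L) = 3 + ((v + v)/(L - 193*v/182))/3 = 3 + ((2*v)/(L - 193*v/182))/3 = 3 + (2*v/(L - 193*v/182))/3 = 3 + 2*v/(3*(L - 193*v/182)))
u(-37, s(-1))*(-1) = ((-1373*(-37) + 1638*(-3 - 1))/(3*(-193*(-37) + 182*(-3 - 1))))*(-1) = ((50801 + 1638*(-4))/(3*(7141 + 182*(-4))))*(-1) = ((50801 - 6552)/(3*(7141 - 728)))*(-1) = ((⅓)*44249/6413)*(-1) = ((⅓)*(1/6413)*44249)*(-1) = (44249/19239)*(-1) = -44249/19239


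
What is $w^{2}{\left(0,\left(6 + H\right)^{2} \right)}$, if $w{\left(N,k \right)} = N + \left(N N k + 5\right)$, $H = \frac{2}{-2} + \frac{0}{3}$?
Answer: $25$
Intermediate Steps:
$H = -1$ ($H = 2 \left(- \frac{1}{2}\right) + 0 \cdot \frac{1}{3} = -1 + 0 = -1$)
$w{\left(N,k \right)} = 5 + N + k N^{2}$ ($w{\left(N,k \right)} = N + \left(N^{2} k + 5\right) = N + \left(k N^{2} + 5\right) = N + \left(5 + k N^{2}\right) = 5 + N + k N^{2}$)
$w^{2}{\left(0,\left(6 + H\right)^{2} \right)} = \left(5 + 0 + \left(6 - 1\right)^{2} \cdot 0^{2}\right)^{2} = \left(5 + 0 + 5^{2} \cdot 0\right)^{2} = \left(5 + 0 + 25 \cdot 0\right)^{2} = \left(5 + 0 + 0\right)^{2} = 5^{2} = 25$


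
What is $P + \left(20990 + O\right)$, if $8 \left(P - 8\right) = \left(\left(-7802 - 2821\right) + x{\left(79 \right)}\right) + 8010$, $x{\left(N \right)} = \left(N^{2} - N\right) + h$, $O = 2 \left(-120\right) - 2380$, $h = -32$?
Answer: $\frac{150541}{8} \approx 18818.0$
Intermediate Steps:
$O = -2620$ ($O = -240 - 2380 = -2620$)
$x{\left(N \right)} = -32 + N^{2} - N$ ($x{\left(N \right)} = \left(N^{2} - N\right) - 32 = -32 + N^{2} - N$)
$P = \frac{3581}{8}$ ($P = 8 + \frac{\left(\left(-7802 - 2821\right) - \left(111 - 6241\right)\right) + 8010}{8} = 8 + \frac{\left(-10623 - -6130\right) + 8010}{8} = 8 + \frac{\left(-10623 + 6130\right) + 8010}{8} = 8 + \frac{-4493 + 8010}{8} = 8 + \frac{1}{8} \cdot 3517 = 8 + \frac{3517}{8} = \frac{3581}{8} \approx 447.63$)
$P + \left(20990 + O\right) = \frac{3581}{8} + \left(20990 - 2620\right) = \frac{3581}{8} + 18370 = \frac{150541}{8}$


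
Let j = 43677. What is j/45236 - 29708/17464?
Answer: -72636995/98750188 ≈ -0.73556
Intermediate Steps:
j/45236 - 29708/17464 = 43677/45236 - 29708/17464 = 43677*(1/45236) - 29708*1/17464 = 43677/45236 - 7427/4366 = -72636995/98750188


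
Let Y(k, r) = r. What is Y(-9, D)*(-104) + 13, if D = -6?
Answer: 637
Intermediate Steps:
Y(-9, D)*(-104) + 13 = -6*(-104) + 13 = 624 + 13 = 637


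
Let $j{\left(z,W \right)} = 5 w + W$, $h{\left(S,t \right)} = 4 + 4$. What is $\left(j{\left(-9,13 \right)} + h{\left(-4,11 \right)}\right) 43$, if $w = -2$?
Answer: $473$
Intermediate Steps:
$h{\left(S,t \right)} = 8$
$j{\left(z,W \right)} = -10 + W$ ($j{\left(z,W \right)} = 5 \left(-2\right) + W = -10 + W$)
$\left(j{\left(-9,13 \right)} + h{\left(-4,11 \right)}\right) 43 = \left(\left(-10 + 13\right) + 8\right) 43 = \left(3 + 8\right) 43 = 11 \cdot 43 = 473$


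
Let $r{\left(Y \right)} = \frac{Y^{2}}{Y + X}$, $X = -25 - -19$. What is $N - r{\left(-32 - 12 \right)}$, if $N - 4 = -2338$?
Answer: $- \frac{57382}{25} \approx -2295.3$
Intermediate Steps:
$N = -2334$ ($N = 4 - 2338 = -2334$)
$X = -6$ ($X = -25 + 19 = -6$)
$r{\left(Y \right)} = \frac{Y^{2}}{-6 + Y}$ ($r{\left(Y \right)} = \frac{Y^{2}}{Y - 6} = \frac{Y^{2}}{-6 + Y}$)
$N - r{\left(-32 - 12 \right)} = -2334 - \frac{\left(-32 - 12\right)^{2}}{-6 - 44} = -2334 - \frac{\left(-44\right)^{2}}{-6 - 44} = -2334 - \frac{1936}{-50} = -2334 - 1936 \left(- \frac{1}{50}\right) = -2334 - - \frac{968}{25} = -2334 + \frac{968}{25} = - \frac{57382}{25}$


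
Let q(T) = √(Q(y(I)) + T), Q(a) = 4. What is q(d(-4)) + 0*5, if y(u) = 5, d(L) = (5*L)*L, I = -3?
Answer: 2*√21 ≈ 9.1651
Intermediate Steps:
d(L) = 5*L²
q(T) = √(4 + T)
q(d(-4)) + 0*5 = √(4 + 5*(-4)²) + 0*5 = √(4 + 5*16) + 0 = √(4 + 80) + 0 = √84 + 0 = 2*√21 + 0 = 2*√21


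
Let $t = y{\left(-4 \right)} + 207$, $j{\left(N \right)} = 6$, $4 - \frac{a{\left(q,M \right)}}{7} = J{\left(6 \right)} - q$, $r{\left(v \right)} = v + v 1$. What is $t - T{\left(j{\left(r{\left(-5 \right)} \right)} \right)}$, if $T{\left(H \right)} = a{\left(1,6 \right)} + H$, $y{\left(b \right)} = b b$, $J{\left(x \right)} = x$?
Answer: $224$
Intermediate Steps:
$r{\left(v \right)} = 2 v$ ($r{\left(v \right)} = v + v = 2 v$)
$y{\left(b \right)} = b^{2}$
$a{\left(q,M \right)} = -14 + 7 q$ ($a{\left(q,M \right)} = 28 - 7 \left(6 - q\right) = 28 + \left(-42 + 7 q\right) = -14 + 7 q$)
$t = 223$ ($t = \left(-4\right)^{2} + 207 = 16 + 207 = 223$)
$T{\left(H \right)} = -7 + H$ ($T{\left(H \right)} = \left(-14 + 7 \cdot 1\right) + H = \left(-14 + 7\right) + H = -7 + H$)
$t - T{\left(j{\left(r{\left(-5 \right)} \right)} \right)} = 223 - \left(-7 + 6\right) = 223 - -1 = 223 + 1 = 224$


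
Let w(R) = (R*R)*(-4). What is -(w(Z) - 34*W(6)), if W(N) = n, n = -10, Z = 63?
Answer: 15536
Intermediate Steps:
W(N) = -10
w(R) = -4*R² (w(R) = R²*(-4) = -4*R²)
-(w(Z) - 34*W(6)) = -(-4*63² - 34*(-10)) = -(-4*3969 - 1*(-340)) = -(-15876 + 340) = -1*(-15536) = 15536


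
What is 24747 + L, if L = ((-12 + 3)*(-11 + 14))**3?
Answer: 5064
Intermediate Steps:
L = -19683 (L = (-9*3)**3 = (-27)**3 = -19683)
24747 + L = 24747 - 19683 = 5064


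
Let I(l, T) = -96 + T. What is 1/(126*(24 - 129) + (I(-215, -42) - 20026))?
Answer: -1/33394 ≈ -2.9946e-5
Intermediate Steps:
1/(126*(24 - 129) + (I(-215, -42) - 20026)) = 1/(126*(24 - 129) + ((-96 - 42) - 20026)) = 1/(126*(-105) + (-138 - 20026)) = 1/(-13230 - 20164) = 1/(-33394) = -1/33394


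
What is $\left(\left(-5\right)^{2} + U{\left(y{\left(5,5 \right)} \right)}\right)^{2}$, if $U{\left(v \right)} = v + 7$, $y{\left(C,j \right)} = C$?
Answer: $1369$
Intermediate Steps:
$U{\left(v \right)} = 7 + v$
$\left(\left(-5\right)^{2} + U{\left(y{\left(5,5 \right)} \right)}\right)^{2} = \left(\left(-5\right)^{2} + \left(7 + 5\right)\right)^{2} = \left(25 + 12\right)^{2} = 37^{2} = 1369$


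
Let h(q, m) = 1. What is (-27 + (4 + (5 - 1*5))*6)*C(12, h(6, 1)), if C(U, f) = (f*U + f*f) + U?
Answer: -75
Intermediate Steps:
C(U, f) = U + f**2 + U*f (C(U, f) = (U*f + f**2) + U = (f**2 + U*f) + U = U + f**2 + U*f)
(-27 + (4 + (5 - 1*5))*6)*C(12, h(6, 1)) = (-27 + (4 + (5 - 1*5))*6)*(12 + 1**2 + 12*1) = (-27 + (4 + (5 - 5))*6)*(12 + 1 + 12) = (-27 + (4 + 0)*6)*25 = (-27 + 4*6)*25 = (-27 + 24)*25 = -3*25 = -75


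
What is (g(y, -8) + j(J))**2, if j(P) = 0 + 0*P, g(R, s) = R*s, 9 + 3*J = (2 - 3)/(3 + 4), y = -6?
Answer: 2304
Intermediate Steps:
J = -64/21 (J = -3 + ((2 - 3)/(3 + 4))/3 = -3 + (-1/7)/3 = -3 + (-1*1/7)/3 = -3 + (1/3)*(-1/7) = -3 - 1/21 = -64/21 ≈ -3.0476)
j(P) = 0 (j(P) = 0 + 0 = 0)
(g(y, -8) + j(J))**2 = (-6*(-8) + 0)**2 = (48 + 0)**2 = 48**2 = 2304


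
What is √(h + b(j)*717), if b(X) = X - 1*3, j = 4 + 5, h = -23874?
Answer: 2*I*√4893 ≈ 139.9*I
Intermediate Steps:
j = 9
b(X) = -3 + X (b(X) = X - 3 = -3 + X)
√(h + b(j)*717) = √(-23874 + (-3 + 9)*717) = √(-23874 + 6*717) = √(-23874 + 4302) = √(-19572) = 2*I*√4893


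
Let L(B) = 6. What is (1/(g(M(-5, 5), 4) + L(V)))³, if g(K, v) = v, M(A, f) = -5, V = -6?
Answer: 1/1000 ≈ 0.0010000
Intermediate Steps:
(1/(g(M(-5, 5), 4) + L(V)))³ = (1/(4 + 6))³ = (1/10)³ = (⅒)³ = 1/1000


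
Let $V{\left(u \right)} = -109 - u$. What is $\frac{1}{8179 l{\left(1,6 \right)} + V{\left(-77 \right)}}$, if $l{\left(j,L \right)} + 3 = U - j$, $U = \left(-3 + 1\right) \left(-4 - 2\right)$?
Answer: $\frac{1}{65400} \approx 1.5291 \cdot 10^{-5}$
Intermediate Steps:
$U = 12$ ($U = \left(-2\right) \left(-6\right) = 12$)
$l{\left(j,L \right)} = 9 - j$ ($l{\left(j,L \right)} = -3 - \left(-12 + j\right) = 9 - j$)
$\frac{1}{8179 l{\left(1,6 \right)} + V{\left(-77 \right)}} = \frac{1}{8179 \left(9 - 1\right) - 32} = \frac{1}{8179 \left(9 - 1\right) + \left(-109 + 77\right)} = \frac{1}{8179 \cdot 8 - 32} = \frac{1}{65432 - 32} = \frac{1}{65400}$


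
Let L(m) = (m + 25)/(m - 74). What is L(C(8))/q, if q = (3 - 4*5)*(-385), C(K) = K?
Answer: -1/13090 ≈ -7.6394e-5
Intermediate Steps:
L(m) = (25 + m)/(-74 + m)
q = 6545 (q = (3 - 20)*(-385) = -17*(-385) = 6545)
L(C(8))/q = ((25 + 8)/(-74 + 8))/6545 = (33/(-66))*(1/6545) = -1/66*33*(1/6545) = -½*1/6545 = -1/13090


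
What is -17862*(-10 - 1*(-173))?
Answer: -2911506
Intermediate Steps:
-17862*(-10 - 1*(-173)) = -17862*(-10 + 173) = -17862*163 = -2911506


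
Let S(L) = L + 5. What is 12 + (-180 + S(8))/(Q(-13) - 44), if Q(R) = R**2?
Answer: 1333/125 ≈ 10.664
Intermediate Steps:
S(L) = 5 + L
12 + (-180 + S(8))/(Q(-13) - 44) = 12 + (-180 + (5 + 8))/((-13)**2 - 44) = 12 + (-180 + 13)/(169 - 44) = 12 - 167/125 = 1333/125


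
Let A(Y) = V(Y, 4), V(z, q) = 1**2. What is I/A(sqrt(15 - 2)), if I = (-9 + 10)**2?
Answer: 1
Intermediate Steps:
V(z, q) = 1
A(Y) = 1
I = 1 (I = 1**2 = 1)
I/A(sqrt(15 - 2)) = 1/1 = 1*1 = 1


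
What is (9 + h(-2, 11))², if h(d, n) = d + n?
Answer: 324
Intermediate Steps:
(9 + h(-2, 11))² = (9 + (-2 + 11))² = (9 + 9)² = 18² = 324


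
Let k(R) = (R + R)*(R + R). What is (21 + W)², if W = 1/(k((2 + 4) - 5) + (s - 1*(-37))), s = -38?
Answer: 4096/9 ≈ 455.11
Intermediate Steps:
k(R) = 4*R² (k(R) = (2*R)*(2*R) = 4*R²)
W = ⅓ (W = 1/(4*((2 + 4) - 5)² + (-38 - 1*(-37))) = 1/(4*(6 - 5)² + (-38 + 37)) = 1/(4*1² - 1) = 1/(4*1 - 1) = 1/(4 - 1) = 1/3 = ⅓ ≈ 0.33333)
(21 + W)² = (21 + ⅓)² = (64/3)² = 4096/9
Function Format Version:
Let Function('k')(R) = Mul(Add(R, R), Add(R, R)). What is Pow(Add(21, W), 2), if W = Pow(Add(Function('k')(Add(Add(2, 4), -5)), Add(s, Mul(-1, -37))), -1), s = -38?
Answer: Rational(4096, 9) ≈ 455.11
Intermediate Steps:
Function('k')(R) = Mul(4, Pow(R, 2)) (Function('k')(R) = Mul(Mul(2, R), Mul(2, R)) = Mul(4, Pow(R, 2)))
W = Rational(1, 3) (W = Pow(Add(Mul(4, Pow(Add(Add(2, 4), -5), 2)), Add(-38, Mul(-1, -37))), -1) = Pow(Add(Mul(4, Pow(Add(6, -5), 2)), Add(-38, 37)), -1) = Pow(Add(Mul(4, Pow(1, 2)), -1), -1) = Pow(Add(Mul(4, 1), -1), -1) = Pow(Add(4, -1), -1) = Pow(3, -1) = Rational(1, 3) ≈ 0.33333)
Pow(Add(21, W), 2) = Pow(Add(21, Rational(1, 3)), 2) = Pow(Rational(64, 3), 2) = Rational(4096, 9)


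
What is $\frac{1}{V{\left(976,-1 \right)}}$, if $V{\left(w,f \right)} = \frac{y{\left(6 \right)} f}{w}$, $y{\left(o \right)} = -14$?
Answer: $\frac{488}{7} \approx 69.714$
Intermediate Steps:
$V{\left(w,f \right)} = - \frac{14 f}{w}$ ($V{\left(w,f \right)} = \frac{\left(-14\right) f}{w} = - \frac{14 f}{w}$)
$\frac{1}{V{\left(976,-1 \right)}} = \frac{1}{\left(-14\right) \left(-1\right) \frac{1}{976}} = \frac{1}{\frac{7}{488}} = \frac{488}{7}$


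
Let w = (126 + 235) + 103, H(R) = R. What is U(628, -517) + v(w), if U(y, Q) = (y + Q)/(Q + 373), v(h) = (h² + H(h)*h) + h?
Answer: 20690651/48 ≈ 4.3106e+5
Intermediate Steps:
w = 464 (w = 361 + 103 = 464)
v(h) = h + 2*h² (v(h) = (h² + h*h) + h = (h² + h²) + h = 2*h² + h = h + 2*h²)
U(y, Q) = (Q + y)/(373 + Q)
U(628, -517) + v(w) = (-517 + 628)/(373 - 517) + 464*(1 + 2*464) = 111/(-144) + 464*(1 + 928) = -1/144*111 + 464*929 = -37/48 + 431056 = 20690651/48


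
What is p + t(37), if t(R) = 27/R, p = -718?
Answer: -26539/37 ≈ -717.27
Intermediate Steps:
p + t(37) = -718 + 27/37 = -26539/37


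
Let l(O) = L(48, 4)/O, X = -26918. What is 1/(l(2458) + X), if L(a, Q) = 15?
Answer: -2458/66164429 ≈ -3.7150e-5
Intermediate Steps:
l(O) = 15/O
1/(l(2458) + X) = 1/(15/2458 - 26918) = 1/(-66164429/2458) = -2458/66164429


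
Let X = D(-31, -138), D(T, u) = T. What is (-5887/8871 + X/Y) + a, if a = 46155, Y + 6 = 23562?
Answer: 1071628151623/23218364 ≈ 46154.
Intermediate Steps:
Y = 23556 (Y = -6 + 23562 = 23556)
X = -31
(-5887/8871 + X/Y) + a = (-5887/8871 - 31/23556) + 46155 = -15438797/23218364 + 46155 = 1071628151623/23218364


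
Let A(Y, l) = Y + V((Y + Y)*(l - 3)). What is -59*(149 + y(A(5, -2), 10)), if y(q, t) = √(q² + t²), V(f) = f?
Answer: -8791 - 295*√85 ≈ -11511.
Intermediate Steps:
A(Y, l) = Y + 2*Y*(-3 + l) (A(Y, l) = Y + (Y + Y)*(l - 3) = Y + (2*Y)*(-3 + l) = Y + 2*Y*(-3 + l))
-59*(149 + y(A(5, -2), 10)) = -59*(149 + √((5*(-5 + 2*(-2)))² + 10²)) = -59*(149 + √((5*(-5 - 4))² + 100)) = -59*(149 + √((5*(-9))² + 100)) = -59*(149 + √((-45)² + 100)) = -59*(149 + √(2025 + 100)) = -59*(149 + √2125) = -59*(149 + 5*√85) = -8791 - 295*√85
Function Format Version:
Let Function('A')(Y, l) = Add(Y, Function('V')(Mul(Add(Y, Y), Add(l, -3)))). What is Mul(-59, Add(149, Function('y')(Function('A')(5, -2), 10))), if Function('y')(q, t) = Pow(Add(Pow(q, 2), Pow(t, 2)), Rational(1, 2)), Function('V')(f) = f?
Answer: Add(-8791, Mul(-295, Pow(85, Rational(1, 2)))) ≈ -11511.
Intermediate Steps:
Function('A')(Y, l) = Add(Y, Mul(2, Y, Add(-3, l))) (Function('A')(Y, l) = Add(Y, Mul(Add(Y, Y), Add(l, -3))) = Add(Y, Mul(Mul(2, Y), Add(-3, l))) = Add(Y, Mul(2, Y, Add(-3, l))))
Mul(-59, Add(149, Function('y')(Function('A')(5, -2), 10))) = Mul(-59, Add(149, Pow(Add(Pow(Mul(5, Add(-5, Mul(2, -2))), 2), Pow(10, 2)), Rational(1, 2)))) = Mul(-59, Add(149, Pow(Add(Pow(Mul(5, Add(-5, -4)), 2), 100), Rational(1, 2)))) = Mul(-59, Add(149, Pow(Add(Pow(Mul(5, -9), 2), 100), Rational(1, 2)))) = Mul(-59, Add(149, Pow(Add(Pow(-45, 2), 100), Rational(1, 2)))) = Mul(-59, Add(149, Pow(Add(2025, 100), Rational(1, 2)))) = Mul(-59, Add(149, Pow(2125, Rational(1, 2)))) = Mul(-59, Add(149, Mul(5, Pow(85, Rational(1, 2))))) = Add(-8791, Mul(-295, Pow(85, Rational(1, 2))))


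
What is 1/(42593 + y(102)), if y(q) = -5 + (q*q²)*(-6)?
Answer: -1/6324660 ≈ -1.5811e-7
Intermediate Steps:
y(q) = -5 - 6*q³ (y(q) = -5 + q³*(-6) = -5 - 6*q³)
1/(42593 + y(102)) = 1/(42593 + (-5 - 6*102³)) = 1/(42593 + (-5 - 6*1061208)) = 1/(42593 + (-5 - 6367248)) = 1/(42593 - 6367253) = 1/(-6324660) = -1/6324660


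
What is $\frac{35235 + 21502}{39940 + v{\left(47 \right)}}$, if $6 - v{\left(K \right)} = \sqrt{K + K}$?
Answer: $\frac{1133208101}{797841411} + \frac{56737 \sqrt{94}}{1595682822} \approx 1.4207$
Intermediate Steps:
$v{\left(K \right)} = 6 - \sqrt{2} \sqrt{K}$ ($v{\left(K \right)} = 6 - \sqrt{K + K} = 6 - \sqrt{2 K} = 6 - \sqrt{2} \sqrt{K}$)
$\frac{35235 + 21502}{39940 + v{\left(47 \right)}} = \frac{35235 + 21502}{39940 + \left(6 - \sqrt{2} \sqrt{47}\right)} = \frac{56737}{39940 + \left(6 - \sqrt{94}\right)} = \frac{56737}{39946 - \sqrt{94}}$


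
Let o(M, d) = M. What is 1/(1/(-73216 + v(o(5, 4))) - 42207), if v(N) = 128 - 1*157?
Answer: -73245/3091451716 ≈ -2.3693e-5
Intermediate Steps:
v(N) = -29 (v(N) = 128 - 157 = -29)
1/(1/(-73216 + v(o(5, 4))) - 42207) = 1/(1/(-73216 - 29) - 42207) = 1/(1/(-73245) - 42207) = 1/(-1/73245 - 42207) = 1/(-3091451716/73245) = -73245/3091451716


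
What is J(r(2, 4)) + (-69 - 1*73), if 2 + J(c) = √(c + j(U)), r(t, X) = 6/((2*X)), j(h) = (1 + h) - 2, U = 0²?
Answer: -144 + I/2 ≈ -144.0 + 0.5*I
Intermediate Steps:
U = 0
j(h) = -1 + h
r(t, X) = 3/X (r(t, X) = 6*(1/(2*X)) = 3/X)
J(c) = -2 + √(-1 + c) (J(c) = -2 + √(c + (-1 + 0)) = -2 + √(c - 1) = -2 + √(-1 + c))
J(r(2, 4)) + (-69 - 1*73) = (-2 + √(-1 + 3/4)) + (-69 - 1*73) = (-2 + √(-1 + 3*(¼))) + (-69 - 73) = (-2 + √(-1 + ¾)) - 142 = (-2 + √(-¼)) - 142 = (-2 + I/2) - 142 = -144 + I/2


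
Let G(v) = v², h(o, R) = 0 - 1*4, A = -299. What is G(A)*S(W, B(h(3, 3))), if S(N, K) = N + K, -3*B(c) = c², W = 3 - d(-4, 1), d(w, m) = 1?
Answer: -894010/3 ≈ -2.9800e+5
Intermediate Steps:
h(o, R) = -4 (h(o, R) = 0 - 4 = -4)
W = 2 (W = 3 - 1*1 = 3 - 1 = 2)
B(c) = -c²/3
S(N, K) = K + N
G(A)*S(W, B(h(3, 3))) = (-299)²*(-⅓*(-4)² + 2) = 89401*(-⅓*16 + 2) = 89401*(-16/3 + 2) = 89401*(-10/3) = -894010/3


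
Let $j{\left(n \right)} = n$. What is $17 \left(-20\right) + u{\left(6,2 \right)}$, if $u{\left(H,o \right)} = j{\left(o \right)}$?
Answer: $-338$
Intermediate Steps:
$u{\left(H,o \right)} = o$
$17 \left(-20\right) + u{\left(6,2 \right)} = 17 \left(-20\right) + 2 = -340 + 2 = -338$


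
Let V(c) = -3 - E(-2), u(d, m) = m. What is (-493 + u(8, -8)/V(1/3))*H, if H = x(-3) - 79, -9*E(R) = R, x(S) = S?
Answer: 1166450/29 ≈ 40222.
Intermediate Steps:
E(R) = -R/9
V(c) = -29/9 (V(c) = -3 - (-1)*(-2)/9 = -3 - 1*2/9 = -3 - 2/9 = -29/9)
H = -82 (H = -3 - 79 = -82)
(-493 + u(8, -8)/V(1/3))*H = (-493 - 8/(-29/9))*(-82) = (-493 - 8*(-9/29))*(-82) = (-493 + 72/29)*(-82) = -14225/29*(-82) = 1166450/29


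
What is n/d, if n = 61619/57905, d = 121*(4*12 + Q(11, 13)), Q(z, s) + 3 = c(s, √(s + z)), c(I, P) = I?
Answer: 61619/406377290 ≈ 0.00015163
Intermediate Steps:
Q(z, s) = -3 + s
d = 7018 (d = 121*(4*12 + (-3 + 13)) = 121*(48 + 10) = 121*58 = 7018)
n = 61619/57905 (n = 61619*(1/57905) = 61619/57905 ≈ 1.0641)
n/d = (61619/57905)/7018 = (61619/57905)*(1/7018) = 61619/406377290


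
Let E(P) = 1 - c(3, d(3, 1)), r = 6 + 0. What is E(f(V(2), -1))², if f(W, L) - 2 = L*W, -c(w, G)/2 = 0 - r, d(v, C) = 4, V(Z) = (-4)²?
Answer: 121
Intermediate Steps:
V(Z) = 16
r = 6
c(w, G) = 12 (c(w, G) = -2*(0 - 1*6) = -2*(0 - 6) = -2*(-6) = 12)
f(W, L) = 2 + L*W
E(P) = -11 (E(P) = 1 - 1*12 = 1 - 12 = -11)
E(f(V(2), -1))² = (-11)² = 121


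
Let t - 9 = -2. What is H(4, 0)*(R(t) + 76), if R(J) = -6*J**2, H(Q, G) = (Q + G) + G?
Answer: -872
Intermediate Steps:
H(Q, G) = Q + 2*G (H(Q, G) = (G + Q) + G = Q + 2*G)
t = 7 (t = 9 - 2 = 7)
H(4, 0)*(R(t) + 76) = (4 + 2*0)*(-6*7**2 + 76) = (4 + 0)*(-6*49 + 76) = 4*(-294 + 76) = 4*(-218) = -872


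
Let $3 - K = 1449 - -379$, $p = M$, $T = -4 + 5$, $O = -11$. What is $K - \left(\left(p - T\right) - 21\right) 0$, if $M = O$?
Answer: $-1825$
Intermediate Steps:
$M = -11$
$T = 1$
$p = -11$
$K = -1825$ ($K = 3 - \left(1449 - -379\right) = 3 - \left(1449 + 379\right) = 3 - 1828 = -1825$)
$K - \left(\left(p - T\right) - 21\right) 0 = -1825 - \left(\left(-11 - 1\right) - 21\right) 0 = -1825 - \left(-12 - 21\right) 0 = -1825 - \left(-33\right) 0 = -1825 - 0 = -1825 + 0 = -1825$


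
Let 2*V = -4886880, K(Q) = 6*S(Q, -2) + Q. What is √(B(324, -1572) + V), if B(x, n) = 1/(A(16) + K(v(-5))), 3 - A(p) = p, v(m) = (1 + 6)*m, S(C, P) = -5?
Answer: I*√14865889038/78 ≈ 1563.2*I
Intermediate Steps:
v(m) = 7*m
K(Q) = -30 + Q (K(Q) = 6*(-5) + Q = -30 + Q)
A(p) = 3 - p
B(x, n) = -1/78 (B(x, n) = 1/((3 - 1*16) + (-30 + 7*(-5))) = 1/((3 - 16) + (-30 - 35)) = 1/(-13 - 65) = 1/(-78) = -1/78)
V = -2443440 (V = (½)*(-4886880) = -2443440)
√(B(324, -1572) + V) = √(-1/78 - 2443440) = √(-190588321/78) = I*√14865889038/78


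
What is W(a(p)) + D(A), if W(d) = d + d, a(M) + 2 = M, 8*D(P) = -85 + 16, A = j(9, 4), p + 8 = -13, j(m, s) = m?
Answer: -437/8 ≈ -54.625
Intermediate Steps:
p = -21 (p = -8 - 13 = -21)
A = 9
D(P) = -69/8 (D(P) = (-85 + 16)/8 = (⅛)*(-69) = -69/8)
a(M) = -2 + M
W(d) = 2*d
W(a(p)) + D(A) = 2*(-2 - 21) - 69/8 = 2*(-23) - 69/8 = -46 - 69/8 = -437/8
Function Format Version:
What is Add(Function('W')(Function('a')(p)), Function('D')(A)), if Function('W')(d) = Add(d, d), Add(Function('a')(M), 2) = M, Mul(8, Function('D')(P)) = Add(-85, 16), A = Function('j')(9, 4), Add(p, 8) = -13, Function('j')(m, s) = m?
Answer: Rational(-437, 8) ≈ -54.625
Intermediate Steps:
p = -21 (p = Add(-8, -13) = -21)
A = 9
Function('D')(P) = Rational(-69, 8) (Function('D')(P) = Mul(Rational(1, 8), Add(-85, 16)) = Mul(Rational(1, 8), -69) = Rational(-69, 8))
Function('a')(M) = Add(-2, M)
Function('W')(d) = Mul(2, d)
Add(Function('W')(Function('a')(p)), Function('D')(A)) = Add(Mul(2, Add(-2, -21)), Rational(-69, 8)) = Add(Mul(2, -23), Rational(-69, 8)) = Add(-46, Rational(-69, 8)) = Rational(-437, 8)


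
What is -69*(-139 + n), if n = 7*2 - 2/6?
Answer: 8648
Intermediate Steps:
n = 41/3 (n = 14 - 2*⅙ = 14 - ⅓ = 41/3 ≈ 13.667)
-69*(-139 + n) = -69*(-139 + 41/3) = -69*(-376/3) = 8648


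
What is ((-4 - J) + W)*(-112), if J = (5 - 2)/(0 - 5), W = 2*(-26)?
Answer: 31024/5 ≈ 6204.8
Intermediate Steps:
W = -52
J = -⅗ (J = 3/(-5) = 3*(-⅕) = -⅗ ≈ -0.60000)
((-4 - J) + W)*(-112) = ((-4 - 1*(-⅗)) - 52)*(-112) = ((-4 + ⅗) - 52)*(-112) = (-17/5 - 52)*(-112) = -277/5*(-112) = 31024/5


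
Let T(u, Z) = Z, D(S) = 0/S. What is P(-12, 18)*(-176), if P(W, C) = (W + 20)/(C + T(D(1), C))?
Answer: -352/9 ≈ -39.111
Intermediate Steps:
D(S) = 0
P(W, C) = (20 + W)/(2*C) (P(W, C) = (W + 20)/(C + C) = (20 + W)/((2*C)) = (20 + W)*(1/(2*C)) = (20 + W)/(2*C))
P(-12, 18)*(-176) = ((1/2)*(20 - 12)/18)*(-176) = ((1/2)*(1/18)*8)*(-176) = (2/9)*(-176) = -352/9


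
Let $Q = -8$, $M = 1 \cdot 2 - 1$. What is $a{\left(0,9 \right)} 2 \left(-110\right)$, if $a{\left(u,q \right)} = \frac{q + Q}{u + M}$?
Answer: $-220$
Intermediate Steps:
$M = 1$ ($M = 2 - 1 = 1$)
$a{\left(u,q \right)} = \frac{-8 + q}{1 + u}$ ($a{\left(u,q \right)} = \frac{q - 8}{u + 1} = \frac{-8 + q}{1 + u}$)
$a{\left(0,9 \right)} 2 \left(-110\right) = \frac{-8 + 9}{1 + 0} \cdot 2 \left(-110\right) = 1^{-1} \cdot 1 \cdot 2 \left(-110\right) = 1 \cdot 1 \cdot 2 \left(-110\right) = 1 \cdot 2 \left(-110\right) = 2 \left(-110\right) = -220$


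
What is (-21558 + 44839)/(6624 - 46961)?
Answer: -23281/40337 ≈ -0.57716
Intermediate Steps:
(-21558 + 44839)/(6624 - 46961) = 23281/(-40337) = 23281*(-1/40337) = -23281/40337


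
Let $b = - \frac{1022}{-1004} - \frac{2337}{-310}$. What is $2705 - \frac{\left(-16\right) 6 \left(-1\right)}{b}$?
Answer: $\frac{28023400}{10403} \approx 2693.8$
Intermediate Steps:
$b = \frac{332896}{38905}$ ($b = \left(-1022\right) \left(- \frac{1}{1004}\right) - - \frac{2337}{310} = \frac{511}{502} + \frac{2337}{310} = \frac{332896}{38905} \approx 8.5566$)
$2705 - \frac{\left(-16\right) 6 \left(-1\right)}{b} = 2705 - \frac{\left(-16\right) 6 \left(-1\right)}{\frac{332896}{38905}} = 2705 - \left(-96\right) \left(-1\right) \frac{38905}{332896} = 2705 - 96 \cdot \frac{38905}{332896} = 2705 - \frac{116715}{10403} = \frac{28023400}{10403}$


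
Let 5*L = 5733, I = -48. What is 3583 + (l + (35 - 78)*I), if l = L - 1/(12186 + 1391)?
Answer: 461183531/67885 ≈ 6793.6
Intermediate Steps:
L = 5733/5 (L = (⅕)*5733 = 5733/5 ≈ 1146.6)
l = 77836936/67885 (l = 5733/5 - 1/(12186 + 1391) = 5733/5 - 1/13577 = 77836936/67885 ≈ 1146.6)
3583 + (l + (35 - 78)*I) = 3583 + (77836936/67885 + (35 - 78)*(-48)) = 3583 + (77836936/67885 - 43*(-48)) = 3583 + (77836936/67885 + 2064) = 3583 + 217951576/67885 = 461183531/67885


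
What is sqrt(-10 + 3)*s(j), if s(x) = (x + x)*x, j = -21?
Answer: 882*I*sqrt(7) ≈ 2333.6*I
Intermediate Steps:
s(x) = 2*x**2 (s(x) = (2*x)*x = 2*x**2)
sqrt(-10 + 3)*s(j) = sqrt(-10 + 3)*(2*(-21)**2) = sqrt(-7)*(2*441) = (I*sqrt(7))*882 = 882*I*sqrt(7)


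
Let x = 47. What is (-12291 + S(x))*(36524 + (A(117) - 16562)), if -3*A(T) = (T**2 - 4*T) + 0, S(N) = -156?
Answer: -193613085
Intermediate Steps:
A(T) = -T**2/3 + 4*T/3 (A(T) = -((T**2 - 4*T) + 0)/3 = -(T**2 - 4*T)/3 = -T**2/3 + 4*T/3)
(-12291 + S(x))*(36524 + (A(117) - 16562)) = (-12291 - 156)*(36524 + ((1/3)*117*(4 - 1*117) - 16562)) = -12447*(36524 + ((1/3)*117*(4 - 117) - 16562)) = -12447*(36524 + ((1/3)*117*(-113) - 16562)) = -12447*(36524 + (-4407 - 16562)) = -12447*(36524 - 20969) = -12447*15555 = -193613085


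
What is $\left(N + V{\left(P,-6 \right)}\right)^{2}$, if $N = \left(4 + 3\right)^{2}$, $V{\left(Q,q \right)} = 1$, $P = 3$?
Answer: $2500$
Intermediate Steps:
$N = 49$ ($N = 7^{2} = 49$)
$\left(N + V{\left(P,-6 \right)}\right)^{2} = \left(49 + 1\right)^{2} = 50^{2} = 2500$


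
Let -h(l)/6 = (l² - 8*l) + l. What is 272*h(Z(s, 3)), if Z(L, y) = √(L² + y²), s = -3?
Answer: -29376 + 34272*√2 ≈ 19092.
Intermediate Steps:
h(l) = -6*l² + 42*l (h(l) = -6*((l² - 8*l) + l) = -6*(l² - 7*l) = -6*l² + 42*l)
272*h(Z(s, 3)) = 272*(6*√((-3)² + 3²)*(7 - √((-3)² + 3²))) = 272*(6*√(9 + 9)*(7 - √(9 + 9))) = 272*(6*√18*(7 - √18)) = 272*(6*(3*√2)*(7 - 3*√2)) = 272*(18*√2*(7 - 3*√2)) = 4896*√2*(7 - 3*√2)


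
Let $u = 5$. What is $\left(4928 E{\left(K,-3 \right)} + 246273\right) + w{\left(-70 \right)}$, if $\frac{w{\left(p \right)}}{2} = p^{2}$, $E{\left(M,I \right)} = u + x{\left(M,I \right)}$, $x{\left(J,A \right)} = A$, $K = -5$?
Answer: $265929$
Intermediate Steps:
$E{\left(M,I \right)} = 5 + I$
$w{\left(p \right)} = 2 p^{2}$
$\left(4928 E{\left(K,-3 \right)} + 246273\right) + w{\left(-70 \right)} = \left(4928 \left(5 - 3\right) + 246273\right) + 2 \left(-70\right)^{2} = \left(4928 \cdot 2 + 246273\right) + 2 \cdot 4900 = \left(9856 + 246273\right) + 9800 = 256129 + 9800 = 265929$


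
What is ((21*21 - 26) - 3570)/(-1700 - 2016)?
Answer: 3155/3716 ≈ 0.84903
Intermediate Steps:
((21*21 - 26) - 3570)/(-1700 - 2016) = ((441 - 26) - 3570)/(-3716) = (415 - 3570)*(-1/3716) = -3155*(-1/3716) = 3155/3716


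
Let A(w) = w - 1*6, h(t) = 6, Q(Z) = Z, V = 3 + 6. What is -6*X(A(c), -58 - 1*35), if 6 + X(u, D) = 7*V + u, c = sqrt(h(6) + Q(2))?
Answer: -306 - 12*sqrt(2) ≈ -322.97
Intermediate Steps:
V = 9
c = 2*sqrt(2) (c = sqrt(6 + 2) = sqrt(8) = 2*sqrt(2) ≈ 2.8284)
A(w) = -6 + w (A(w) = w - 6 = -6 + w)
X(u, D) = 57 + u (X(u, D) = -6 + (7*9 + u) = -6 + (63 + u) = 57 + u)
-6*X(A(c), -58 - 1*35) = -6*(57 + (-6 + 2*sqrt(2))) = -6*(51 + 2*sqrt(2)) = -306 - 12*sqrt(2)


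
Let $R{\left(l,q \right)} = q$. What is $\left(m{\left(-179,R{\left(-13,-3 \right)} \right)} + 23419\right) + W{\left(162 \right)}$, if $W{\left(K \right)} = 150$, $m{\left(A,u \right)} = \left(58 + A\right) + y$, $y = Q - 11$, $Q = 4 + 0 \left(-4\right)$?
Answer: $23441$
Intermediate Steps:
$Q = 4$ ($Q = 4 + 0 = 4$)
$y = -7$ ($y = 4 - 11 = -7$)
$m{\left(A,u \right)} = 51 + A$ ($m{\left(A,u \right)} = \left(58 + A\right) - 7 = 51 + A$)
$\left(m{\left(-179,R{\left(-13,-3 \right)} \right)} + 23419\right) + W{\left(162 \right)} = \left(\left(51 - 179\right) + 23419\right) + 150 = \left(-128 + 23419\right) + 150 = 23291 + 150 = 23441$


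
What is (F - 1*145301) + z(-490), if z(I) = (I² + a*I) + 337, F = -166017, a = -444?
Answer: 146679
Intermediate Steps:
z(I) = 337 + I² - 444*I (z(I) = (I² - 444*I) + 337 = 337 + I² - 444*I)
(F - 1*145301) + z(-490) = (-166017 - 1*145301) + (337 + (-490)² - 444*(-490)) = (-166017 - 145301) + (337 + 240100 + 217560) = -311318 + 457997 = 146679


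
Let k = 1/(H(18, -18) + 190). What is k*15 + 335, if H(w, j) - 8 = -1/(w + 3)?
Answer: 1392910/4157 ≈ 335.08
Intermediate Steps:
H(w, j) = 8 - 1/(3 + w) (H(w, j) = 8 - 1/(w + 3) = 8 - 1/(3 + w))
k = 21/4157 (k = 1/((23 + 8*18)/(3 + 18) + 190) = 1/((23 + 144)/21 + 190) = 1/((1/21)*167 + 190) = 1/(167/21 + 190) = 1/(4157/21) = 21/4157 ≈ 0.0050517)
k*15 + 335 = (21/4157)*15 + 335 = 315/4157 + 335 = 1392910/4157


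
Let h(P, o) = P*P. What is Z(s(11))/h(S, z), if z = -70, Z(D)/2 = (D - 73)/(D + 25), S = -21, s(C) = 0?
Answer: -146/11025 ≈ -0.013243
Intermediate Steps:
Z(D) = 2*(-73 + D)/(25 + D) (Z(D) = 2*((D - 73)/(D + 25)) = 2*((-73 + D)/(25 + D)) = 2*(-73 + D)/(25 + D))
h(P, o) = P²
Z(s(11))/h(S, z) = (2*(-73 + 0)/(25 + 0))/((-21)²) = (2*(-73)/25)/441 = (2*(1/25)*(-73))*(1/441) = -146/25*1/441 = -146/11025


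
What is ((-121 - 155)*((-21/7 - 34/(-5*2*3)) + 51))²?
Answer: 4597382416/25 ≈ 1.8390e+8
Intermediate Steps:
((-121 - 155)*((-21/7 - 34/(-5*2*3)) + 51))² = (-276*((-21*⅐ - 34/((-10*3))) + 51))² = (-276*((-3 - 34/(-30)) + 51))² = (-276*((-3 - 34*(-1/30)) + 51))² = (-276*((-3 + 17/15) + 51))² = (-276*(-28/15 + 51))² = (-276*737/15)² = (-67804/5)² = 4597382416/25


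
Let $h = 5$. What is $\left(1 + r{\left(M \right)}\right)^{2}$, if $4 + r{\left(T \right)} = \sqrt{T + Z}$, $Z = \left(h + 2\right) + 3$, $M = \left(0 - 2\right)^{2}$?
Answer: $\left(3 - \sqrt{14}\right)^{2} \approx 0.55006$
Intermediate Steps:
$M = 4$ ($M = \left(-2\right)^{2} = 4$)
$Z = 10$ ($Z = \left(5 + 2\right) + 3 = 7 + 3 = 10$)
$r{\left(T \right)} = -4 + \sqrt{10 + T}$ ($r{\left(T \right)} = -4 + \sqrt{T + 10} = -4 + \sqrt{10 + T}$)
$\left(1 + r{\left(M \right)}\right)^{2} = \left(1 - \left(4 - \sqrt{10 + 4}\right)\right)^{2} = \left(1 - \left(4 - \sqrt{14}\right)\right)^{2} = \left(-3 + \sqrt{14}\right)^{2}$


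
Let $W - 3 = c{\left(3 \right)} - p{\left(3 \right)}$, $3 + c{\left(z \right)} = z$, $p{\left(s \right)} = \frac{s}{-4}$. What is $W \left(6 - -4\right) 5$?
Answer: $\frac{375}{2} \approx 187.5$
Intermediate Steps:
$p{\left(s \right)} = - \frac{s}{4}$ ($p{\left(s \right)} = s \left(- \frac{1}{4}\right) = - \frac{s}{4}$)
$c{\left(z \right)} = -3 + z$
$W = \frac{15}{4}$ ($W = 3 + \left(\left(-3 + 3\right) - \left(- \frac{1}{4}\right) 3\right) = 3 + \left(0 - - \frac{3}{4}\right) = 3 + \left(0 + \frac{3}{4}\right) = 3 + \frac{3}{4} = \frac{15}{4} \approx 3.75$)
$W \left(6 - -4\right) 5 = \frac{15 \left(6 - -4\right)}{4} \cdot 5 = \frac{15 \left(6 + 4\right)}{4} \cdot 5 = \frac{15}{4} \cdot 10 \cdot 5 = \frac{75}{2} \cdot 5 = \frac{375}{2}$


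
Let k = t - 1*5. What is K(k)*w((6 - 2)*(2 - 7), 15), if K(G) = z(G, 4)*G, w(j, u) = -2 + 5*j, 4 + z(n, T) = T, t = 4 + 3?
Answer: 0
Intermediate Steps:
t = 7
z(n, T) = -4 + T
k = 2 (k = 7 - 1*5 = 7 - 5 = 2)
K(G) = 0 (K(G) = (-4 + 4)*G = 0*G = 0)
K(k)*w((6 - 2)*(2 - 7), 15) = 0*(-2 + 5*((6 - 2)*(2 - 7))) = 0*(-2 + 5*(4*(-5))) = 0*(-2 + 5*(-20)) = 0*(-2 - 100) = 0*(-102) = 0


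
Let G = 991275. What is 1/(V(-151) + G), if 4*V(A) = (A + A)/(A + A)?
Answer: 4/3965101 ≈ 1.0088e-6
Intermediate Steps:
V(A) = ¼ (V(A) = ((A + A)/(A + A))/4 = ((2*A)/((2*A)))/4 = ((2*A)*(1/(2*A)))/4 = (¼)*1 = ¼)
1/(V(-151) + G) = 1/(¼ + 991275) = 1/(3965101/4) = 4/3965101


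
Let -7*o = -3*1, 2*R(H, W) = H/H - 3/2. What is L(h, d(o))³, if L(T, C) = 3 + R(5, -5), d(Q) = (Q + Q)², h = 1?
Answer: 1331/64 ≈ 20.797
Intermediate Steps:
R(H, W) = -¼ (R(H, W) = (H/H - 3/2)/2 = (1 - 3*½)/2 = (1 - 3/2)/2 = (½)*(-½) = -¼)
o = 3/7 (o = -(-3)/7 = -⅐*(-3) = 3/7 ≈ 0.42857)
d(Q) = 4*Q² (d(Q) = (2*Q)² = 4*Q²)
L(T, C) = 11/4 (L(T, C) = 3 - ¼ = 11/4)
L(h, d(o))³ = (11/4)³ = 1331/64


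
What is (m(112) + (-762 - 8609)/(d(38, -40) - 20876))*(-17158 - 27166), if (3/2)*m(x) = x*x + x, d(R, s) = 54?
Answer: -11681026775474/31233 ≈ -3.7400e+8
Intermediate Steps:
m(x) = 2*x/3 + 2*x²/3 (m(x) = 2*(x*x + x)/3 = 2*(x² + x)/3 = 2*(x + x²)/3 = 2*x/3 + 2*x²/3)
(m(112) + (-762 - 8609)/(d(38, -40) - 20876))*(-17158 - 27166) = ((⅔)*112*(1 + 112) + (-762 - 8609)/(54 - 20876))*(-17158 - 27166) = ((⅔)*112*113 - 9371/(-20822))*(-44324) = (25312/3 - 9371*(-1/20822))*(-44324) = (25312/3 + 9371/20822)*(-44324) = (527074577/62466)*(-44324) = -11681026775474/31233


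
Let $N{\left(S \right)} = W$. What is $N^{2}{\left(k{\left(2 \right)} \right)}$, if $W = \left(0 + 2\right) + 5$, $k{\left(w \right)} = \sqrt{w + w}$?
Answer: $49$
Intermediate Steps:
$k{\left(w \right)} = \sqrt{2} \sqrt{w}$ ($k{\left(w \right)} = \sqrt{2 w} = \sqrt{2} \sqrt{w}$)
$W = 7$ ($W = 2 + 5 = 7$)
$N{\left(S \right)} = 7$
$N^{2}{\left(k{\left(2 \right)} \right)} = 7^{2} = 49$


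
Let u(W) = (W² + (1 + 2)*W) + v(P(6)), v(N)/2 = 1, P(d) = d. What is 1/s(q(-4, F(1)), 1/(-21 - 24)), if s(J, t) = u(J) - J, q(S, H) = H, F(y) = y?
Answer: ⅕ ≈ 0.20000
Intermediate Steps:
v(N) = 2 (v(N) = 2*1 = 2)
u(W) = 2 + W² + 3*W (u(W) = (W² + (1 + 2)*W) + 2 = (W² + 3*W) + 2 = 2 + W² + 3*W)
s(J, t) = 2 + J² + 2*J (s(J, t) = (2 + J² + 3*J) - J = 2 + J² + 2*J)
1/s(q(-4, F(1)), 1/(-21 - 24)) = 1/(2 + 1² + 2*1) = 1/(2 + 1 + 2) = 1/5 = ⅕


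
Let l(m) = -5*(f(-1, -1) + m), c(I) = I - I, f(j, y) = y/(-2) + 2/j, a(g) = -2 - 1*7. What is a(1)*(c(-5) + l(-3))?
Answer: -405/2 ≈ -202.50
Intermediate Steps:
a(g) = -9 (a(g) = -2 - 7 = -9)
f(j, y) = 2/j - y/2 (f(j, y) = y*(-1/2) + 2/j = -y/2 + 2/j = 2/j - y/2)
c(I) = 0
l(m) = 15/2 - 5*m (l(m) = -5*((2/(-1) - 1/2*(-1)) + m) = -5*((2*(-1) + 1/2) + m) = -5*((-2 + 1/2) + m) = -5*(-3/2 + m) = 15/2 - 5*m)
a(1)*(c(-5) + l(-3)) = -9*(0 + (15/2 - 5*(-3))) = -9*(0 + (15/2 + 15)) = -9*(0 + 45/2) = -9*45/2 = -405/2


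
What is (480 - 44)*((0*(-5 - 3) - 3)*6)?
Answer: -7848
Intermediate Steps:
(480 - 44)*((0*(-5 - 3) - 3)*6) = 436*((0*(-8) - 3)*6) = 436*((0 - 3)*6) = 436*(-3*6) = 436*(-18) = -7848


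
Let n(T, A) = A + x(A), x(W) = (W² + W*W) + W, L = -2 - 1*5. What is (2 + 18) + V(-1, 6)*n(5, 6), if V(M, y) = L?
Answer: -568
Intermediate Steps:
L = -7 (L = -2 - 5 = -7)
x(W) = W + 2*W² (x(W) = (W² + W²) + W = 2*W² + W = W + 2*W²)
V(M, y) = -7
n(T, A) = A + A*(1 + 2*A)
(2 + 18) + V(-1, 6)*n(5, 6) = (2 + 18) - 14*6*(1 + 6) = 20 - 14*6*7 = 20 - 7*84 = 20 - 588 = -568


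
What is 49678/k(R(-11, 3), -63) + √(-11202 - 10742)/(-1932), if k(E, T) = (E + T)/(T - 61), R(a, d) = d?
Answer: 1540018/15 - I*√5486/966 ≈ 1.0267e+5 - 0.076674*I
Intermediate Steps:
k(E, T) = (E + T)/(-61 + T)
49678/k(R(-11, 3), -63) + √(-11202 - 10742)/(-1932) = 49678/(((3 - 63)/(-61 - 63))) + √(-11202 - 10742)/(-1932) = 49678/((-60/(-124))) + √(-21944)*(-1/1932) = 49678/((-1/124*(-60))) + (2*I*√5486)*(-1/1932) = 49678/(15/31) - I*√5486/966 = 49678*(31/15) - I*√5486/966 = 1540018/15 - I*√5486/966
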